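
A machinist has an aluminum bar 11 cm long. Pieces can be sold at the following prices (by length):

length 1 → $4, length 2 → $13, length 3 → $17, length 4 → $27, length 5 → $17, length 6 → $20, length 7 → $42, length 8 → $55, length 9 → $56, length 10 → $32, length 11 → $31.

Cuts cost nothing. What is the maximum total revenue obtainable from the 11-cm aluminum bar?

Build best[k] bottom-up: best[k] = max over allowed piece i of (p[i] + best[k−i]).
best[1] = 4
best[2] = 13
best[3] = 17  (first piece 1, then best[2]=13)
best[4] = 27
best[5] = 31  (first piece 1, then best[4]=27)
best[6] = 40  (first piece 2, then best[4]=27)
best[7] = 44  (first piece 1, then best[6]=40)
best[8] = 55
best[9] = 59  (first piece 1, then best[8]=55)
best[10] = 68  (first piece 2, then best[8]=55)
best[11] = 72  (first piece 1, then best[10]=68)
One optimal cutting: 8 + 2 + 1 → $55 + $13 + $4 = $72.

72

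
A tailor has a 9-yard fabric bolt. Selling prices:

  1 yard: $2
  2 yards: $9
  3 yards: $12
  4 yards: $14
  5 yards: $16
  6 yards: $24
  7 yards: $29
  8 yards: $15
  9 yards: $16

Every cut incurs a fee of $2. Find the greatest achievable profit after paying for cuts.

36

Let v[k] be the best obtainable value from length k. For each k, try every first piece i and keep the best of price[i] + v[k−i] minus the 2 cut fee when i<k.
v[1] = 2
v[2] = 9
v[3] = 12
v[4] = 16  (first piece 2, then v[2]=9)
v[5] = 19  (first piece 2, then v[3]=12)
v[6] = 24
v[7] = 29
v[8] = 31  (first piece 2, then v[6]=24)
v[9] = 36  (first piece 2, then v[7]=29)
One optimal plan: pieces 7 + 2 (1 cut) → $38 − $2 = $36.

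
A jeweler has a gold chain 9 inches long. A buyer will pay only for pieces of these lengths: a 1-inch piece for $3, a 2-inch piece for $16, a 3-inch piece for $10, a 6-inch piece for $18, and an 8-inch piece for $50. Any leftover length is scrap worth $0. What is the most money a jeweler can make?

Let f[k] be the best obtainable value from length k. For each k, try every first piece i and keep the best of price[i] + f[k−i].
f[1] = 3
f[2] = 16
f[3] = 19  (first piece 1, then f[2]=16)
f[4] = 32  (first piece 2, then f[2]=16)
f[5] = 35  (first piece 1, then f[4]=32)
f[6] = 48  (first piece 2, then f[4]=32)
f[7] = 51  (first piece 1, then f[6]=48)
f[8] = 64  (first piece 2, then f[6]=48)
f[9] = 67  (first piece 1, then f[8]=64)
One optimal cutting: 2 + 2 + 2 + 2 + 1 → $67.

67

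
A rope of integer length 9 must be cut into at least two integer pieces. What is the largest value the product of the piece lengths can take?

Fill f[k] for k=2..9: at each k try every first piece i and multiply by the better of (k−i) uncut or f[k−i].
Small cases: f[2]=1.
f[3] = 1×max(2,1) = 1×2 = 2
f[4] = 2×max(2,1) = 2×2 = 4
f[5] = 2×max(3,2) = 2×3 = 6
f[6] = 3×max(3,2) = 3×3 = 9
f[7] = 2×max(5,6) = 2×6 = 12
f[8] = 2×max(6,9) = 2×9 = 18
f[9] = 3×max(6,9) = 3×9 = 27
One optimal split: 3 + 3 + 3; product 3×3×3 = 27.

27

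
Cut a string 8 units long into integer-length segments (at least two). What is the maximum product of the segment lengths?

18

Define P[k] = max over 1≤i<k of i · max(k−i, P[k−i]); the inner max lets the remainder stay uncut if that's better.
Small cases: P[2]=1, P[3]=2.
P[4] = max(1·3, 2·2, 3·1) = 4
P[5] = max(1·4, 2·3, 3·2, 4·1) = 6
P[6] = max(1·6, 2·4, 3·3, 4·2, 5·1) = 9
P[7] = max(1·9, 2·6, 3·4, 4·3, 5·2, 6·1) = 12
P[8] = max(1·12, 2·9, 3·6, …, 6·2, 7·1) = 18
One optimal split: 3 + 3 + 2; product 3·3·2 = 18.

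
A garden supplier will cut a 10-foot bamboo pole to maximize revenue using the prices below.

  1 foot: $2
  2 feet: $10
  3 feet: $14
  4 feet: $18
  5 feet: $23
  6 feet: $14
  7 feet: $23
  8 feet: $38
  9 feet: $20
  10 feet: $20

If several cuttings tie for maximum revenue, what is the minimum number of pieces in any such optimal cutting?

5

Let r[k] be the best obtainable value from length k. For each k, try every first piece i and keep the best of price[i] + r[k−i].
r[1] = 2
r[2] = 10
r[3] = 14
r[4] = 20  (first piece 2, then r[2]=10)
r[5] = 24  (first piece 2, then r[3]=14)
r[6] = 30  (first piece 2, then r[4]=20)
r[7] = 34  (first piece 2, then r[5]=24)
r[8] = 40  (first piece 2, then r[6]=30)
r[9] = 44  (first piece 2, then r[7]=34)
r[10] = 50  (first piece 2, then r[8]=40)
Maximum revenue is $50.
Now minimize piece count subject to staying optimal: for each k, pieces[k] = 1 + min over i with p[i]+r[k−i]=r[k] of pieces[k−i].
pieces[7] = 3
pieces[8] = 4
pieces[9] = 4
pieces[10] = 5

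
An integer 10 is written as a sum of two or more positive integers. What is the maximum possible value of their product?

36

Fill f[k] for k=2..10: at each k try every first piece i and multiply by the better of (k−i) uncut or f[k−i].
f[2] = 1*max(1,0) = 1*1 = 1
f[3] = 1*max(2,1) = 1*2 = 2
f[4] = 2*max(2,1) = 2*2 = 4
f[5] = 2*max(3,2) = 2*3 = 6
f[6] = 3*max(3,2) = 3*3 = 9
f[7] = 2*max(5,6) = 2*6 = 12
f[8] = 2*max(6,9) = 2*9 = 18
f[9] = 3*max(6,9) = 3*9 = 27
f[10] = 2*max(8,18) = 2*18 = 36
One optimal split: 3 + 3 + 2 + 2; product 3*3*2*2 = 36.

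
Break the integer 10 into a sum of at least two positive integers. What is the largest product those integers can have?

Define prod[k] = max over 1≤i<k of i · max(k−i, prod[k−i]); the inner max lets the remainder stay uncut if that's better.
prod[2] = 1·max(1,0) = 1·1 = 1
prod[3] = 1·max(2,1) = 1·2 = 2
prod[4] = 2·max(2,1) = 2·2 = 4
prod[5] = 2·max(3,2) = 2·3 = 6
prod[6] = 3·max(3,2) = 3·3 = 9
prod[7] = 2·max(5,6) = 2·6 = 12
prod[8] = 2·max(6,9) = 2·9 = 18
prod[9] = 3·max(6,9) = 3·9 = 27
prod[10] = 2·max(8,18) = 2·18 = 36
One optimal split: 3 + 3 + 2 + 2; product 3·3·2·2 = 36.

36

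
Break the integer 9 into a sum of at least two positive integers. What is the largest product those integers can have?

27

Let f[k] be the best product for length k (with at least one cut). For each first piece i, the rest contributes max(k−i, f[k−i]).
Small cases: f[2]=1, f[3]=2.
f[4] = 2×max(2,1) = 2×2 = 4
f[5] = 2×max(3,2) = 2×3 = 6
f[6] = 3×max(3,2) = 3×3 = 9
f[7] = 2×max(5,6) = 2×6 = 12
f[8] = 2×max(6,9) = 2×9 = 18
f[9] = 3×max(6,9) = 3×9 = 27
One optimal split: 3 + 3 + 3; product 3×3×3 = 27.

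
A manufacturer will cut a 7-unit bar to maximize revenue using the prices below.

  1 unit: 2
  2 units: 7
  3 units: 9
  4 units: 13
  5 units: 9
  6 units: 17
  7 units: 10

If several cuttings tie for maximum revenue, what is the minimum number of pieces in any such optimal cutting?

3

Build r[k] bottom-up: r[k] = max over allowed piece i of (p[i] + r[k−i]).
r[1] = 2
r[2] = max(2+2, 7+0) = 7
r[3] = max(2+7, 7+2, 9+0) = 9
r[4] = max(2+9, 7+7, 9+2, 13+0) = 14
r[5] = max(2+14, 7+9, 9+7, 13+2, 9+0) = 16
r[6] = max(2+16, 7+14, 9+9, 13+7, 9+2, 17+0) = 21
r[7] = max(2+21, 7+16, 9+14, …, 17+2, 10+0) = 23
Maximum revenue is 23.
Now minimize piece count subject to staying optimal: for each k, pieces[k] = 1 + min over i with p[i]+r[k−i]=r[k] of pieces[k−i].
pieces[4] = 2
pieces[5] = 2
pieces[6] = 3
pieces[7] = 3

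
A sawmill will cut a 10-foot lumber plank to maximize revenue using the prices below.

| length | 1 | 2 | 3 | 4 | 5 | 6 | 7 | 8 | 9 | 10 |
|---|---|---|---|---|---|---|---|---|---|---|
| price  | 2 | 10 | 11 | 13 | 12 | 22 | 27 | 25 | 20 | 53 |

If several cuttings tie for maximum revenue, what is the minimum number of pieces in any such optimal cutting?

Consider every possible first cut. r[k] is the best of p[i]+r[k−i] over all sellable i≤k.
r[1] = 2
r[2] = max(2+2, 10+0) = 10
r[3] = max(2+10, 10+2, 11+0) = 12
r[4] = max(2+12, 10+10, 11+2, 13+0) = 20
r[5] = max(2+20, 10+12, 11+10, 13+2, 12+0) = 22
r[6] = max(2+22, 10+20, 11+12, 13+10, 12+2, 22+0) = 30
r[7] = max(2+30, 10+22, 11+20, …, 22+2, 27+0) = 32
r[8] = max(2+32, 10+30, 11+22, …, 27+2, 25+0) = 40
r[9] = max(2+40, 10+32, 11+30, …, 25+2, 20+0) = 42
r[10] = max(2+42, 10+40, 11+32, …, 20+2, 53+0) = 53
Maximum revenue is $53.
Now minimize piece count subject to staying optimal: for each k, pieces[k] = 1 + min over i with p[i]+r[k−i]=r[k] of pieces[k−i].
pieces[7] = 4
pieces[8] = 4
pieces[9] = 5
pieces[10] = 1

1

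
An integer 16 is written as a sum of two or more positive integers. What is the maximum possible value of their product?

324

Define m[k] = max over 1≤i<k of i · max(k−i, m[k−i]); the inner max lets the remainder stay uncut if that's better.
m[2] = 1×max(1,0) = 1×1 = 1
m[3] = 1×max(2,1) = 1×2 = 2
m[4] = 2×max(2,1) = 2×2 = 4
m[5] = 2×max(3,2) = 2×3 = 6
m[6] = 3×max(3,2) = 3×3 = 9
m[7] = 2×max(5,6) = 2×6 = 12
m[8] = 2×max(6,9) = 2×9 = 18
m[9] = 3×max(6,9) = 3×9 = 27
m[10] = 2×max(8,18) = 2×18 = 36
m[11] = 2×max(9,27) = 2×27 = 54
m[12] = 3×max(9,27) = 3×27 = 81
m[13] = 2×max(11,54) = 2×54 = 108
m[14] = 2×max(12,81) = 2×81 = 162
m[15] = 3×max(12,81) = 3×81 = 243
m[16] = 2×max(14,162) = 2×162 = 324
One optimal split: 3 + 3 + 3 + 3 + 2 + 2; product 3×3×3×3×2×2 = 324.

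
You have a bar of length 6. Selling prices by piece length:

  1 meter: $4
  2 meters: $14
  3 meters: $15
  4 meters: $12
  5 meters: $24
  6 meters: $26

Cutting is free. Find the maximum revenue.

Consider every possible first cut. R[k] is the best of p[i]+R[k−i] over all sellable i≤k.
R[1] = 4
R[2] = 14
R[3] = 18  (first piece 1, then R[2]=14)
R[4] = 28  (first piece 2, then R[2]=14)
R[5] = 32  (first piece 1, then R[4]=28)
R[6] = 42  (first piece 2, then R[4]=28)
One optimal cutting: 2 + 2 + 2 → $14 + $14 + $14 = $42.

42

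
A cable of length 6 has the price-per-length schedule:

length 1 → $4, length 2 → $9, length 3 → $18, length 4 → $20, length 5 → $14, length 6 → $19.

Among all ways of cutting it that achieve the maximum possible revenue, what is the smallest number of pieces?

Let r[k] be the best obtainable value from length k. For each k, try every first piece i and keep the best of price[i] + r[k−i].
r[1] = 4
r[2] = max(4+4, 9+0) = 9
r[3] = max(4+9, 9+4, 18+0) = 18
r[4] = max(4+18, 9+9, 18+4, 20+0) = 22
r[5] = max(4+22, 9+18, 18+9, 20+4, 14+0) = 27
r[6] = max(4+27, 9+22, 18+18, 20+9, 14+4, 19+0) = 36
Maximum revenue is $36.
Now minimize piece count subject to staying optimal: for each k, pieces[k] = 1 + min over i with p[i]+r[k−i]=r[k] of pieces[k−i].
pieces[3] = 1
pieces[4] = 2
pieces[5] = 2
pieces[6] = 2

2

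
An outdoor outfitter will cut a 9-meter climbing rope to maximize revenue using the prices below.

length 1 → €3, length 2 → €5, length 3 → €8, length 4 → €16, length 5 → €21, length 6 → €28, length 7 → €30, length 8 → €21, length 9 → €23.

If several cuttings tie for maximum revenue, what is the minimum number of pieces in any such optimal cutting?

2

Consider every possible first cut. r[k] is the best of p[i]+r[k−i] over all sellable i≤k.
r[1] = 3
r[2] = 6  (first piece 1, then r[1]=3)
r[3] = 9  (first piece 1, then r[2]=6)
r[4] = 16
r[5] = 21
r[6] = 28
r[7] = 31  (first piece 1, then r[6]=28)
r[8] = 34  (first piece 1, then r[7]=31)
r[9] = 37  (first piece 1, then r[8]=34)
Maximum revenue is €37.
Now minimize piece count subject to staying optimal: for each k, pieces[k] = 1 + min over i with p[i]+r[k−i]=r[k] of pieces[k−i].
pieces[6] = 1
pieces[7] = 2
pieces[8] = 3
pieces[9] = 2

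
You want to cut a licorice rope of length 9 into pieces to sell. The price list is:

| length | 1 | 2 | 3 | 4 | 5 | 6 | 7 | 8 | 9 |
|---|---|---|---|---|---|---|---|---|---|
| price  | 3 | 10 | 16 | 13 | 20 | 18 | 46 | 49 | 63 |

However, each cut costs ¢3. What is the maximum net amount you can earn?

63

Build net[k] bottom-up: net[k] = max over allowed piece i of (p[i] + net[k−i]) − 3 per cut.
net[1] = 3
net[2] = 10
net[3] = 16
net[4] = 17  (first piece 2, then net[2]=10)
net[5] = 23  (first piece 2, then net[3]=16)
net[6] = 29  (first piece 3, then net[3]=16)
net[7] = 46
net[8] = 49
net[9] = 63
Best is to make no cuts and sell whole for ¢63.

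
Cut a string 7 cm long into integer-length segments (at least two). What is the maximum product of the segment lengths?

12

Let g[k] be the best product for length k (with at least one cut). For each first piece i, the rest contributes max(k−i, g[k−i]).
g[2] = 1·max(1,0) = 1·1 = 1
g[3] = 1·max(2,1) = 1·2 = 2
g[4] = 2·max(2,1) = 2·2 = 4
g[5] = 2·max(3,2) = 2·3 = 6
g[6] = 3·max(3,2) = 3·3 = 9
g[7] = 2·max(5,6) = 2·6 = 12
One optimal split: 3 + 2 + 2; product 3·2·2 = 12.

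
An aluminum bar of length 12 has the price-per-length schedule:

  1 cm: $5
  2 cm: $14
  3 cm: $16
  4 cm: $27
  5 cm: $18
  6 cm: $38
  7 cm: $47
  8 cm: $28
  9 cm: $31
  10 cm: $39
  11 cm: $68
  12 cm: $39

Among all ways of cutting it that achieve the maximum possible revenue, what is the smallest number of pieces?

Consider every possible first cut. r[k] is the best of p[i]+r[k−i] over all sellable i≤k.
r[1] = 5
r[2] = max(5+5, 14+0) = 14
r[3] = max(5+14, 14+5, 16+0) = 19
r[4] = max(5+19, 14+14, 16+5, 27+0) = 28
r[5] = max(5+28, 14+19, 16+14, 27+5, 18+0) = 33
r[6] = max(5+33, 14+28, 16+19, 27+14, 18+5, 38+0) = 42
r[7] = max(5+42, 14+33, 16+28, …, 38+5, 47+0) = 47
r[8] = max(5+47, 14+42, 16+33, …, 47+5, 28+0) = 56
r[9] = max(5+56, 14+47, 16+42, …, 28+5, 31+0) = 61
r[10] = max(5+61, 14+56, 16+47, …, 31+5, 39+0) = 70
r[11] = max(5+70, 14+61, 16+56, …, 39+5, 68+0) = 75
r[12] = max(5+75, 14+70, 16+61, …, 68+5, 39+0) = 84
Maximum revenue is $84.
Now minimize piece count subject to staying optimal: for each k, pieces[k] = 1 + min over i with p[i]+r[k−i]=r[k] of pieces[k−i].
pieces[9] = 2
pieces[10] = 5
pieces[11] = 3
pieces[12] = 6

6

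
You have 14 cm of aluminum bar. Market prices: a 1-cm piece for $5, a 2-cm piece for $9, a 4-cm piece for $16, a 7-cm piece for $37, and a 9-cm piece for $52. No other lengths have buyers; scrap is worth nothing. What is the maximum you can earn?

Build best[k] bottom-up: best[k] = max over allowed piece i of (p[i] + best[k−i]).
best[1] = 5
best[2] = 10  (first piece 1, then best[1]=5)
best[3] = 15  (first piece 1, then best[2]=10)
best[4] = 20  (first piece 1, then best[3]=15)
best[5] = 25  (first piece 1, then best[4]=20)
best[6] = 30  (first piece 1, then best[5]=25)
best[7] = 37
best[8] = 42  (first piece 1, then best[7]=37)
best[9] = 52
best[10] = 57  (first piece 1, then best[9]=52)
best[11] = 62  (first piece 1, then best[10]=57)
best[12] = 67  (first piece 1, then best[11]=62)
best[13] = 72  (first piece 1, then best[12]=67)
best[14] = 77  (first piece 1, then best[13]=72)
One optimal cutting: 9 + 1 + 1 + 1 + 1 + 1 → $77.

77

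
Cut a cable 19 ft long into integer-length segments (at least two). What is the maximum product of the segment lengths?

Let m[k] be the best product for length k (with at least one cut). For each first piece i, the rest contributes max(k−i, m[k−i]).
m[2] = 1·max(1,0) = 1·1 = 1
m[3] = max(1·2, 2·1) = 2
m[4] = max(1·3, 2·2, 3·1) = 4
m[5] = max(1·4, 2·3, 3·2, 4·1) = 6
m[6] = max(1·6, 2·4, 3·3, 4·2, 5·1) = 9
m[7] = max(1·9, 2·6, 3·4, 4·3, 5·2, 6·1) = 12
m[8] = max(1·12, 2·9, 3·6, …, 6·2, 7·1) = 18
m[9] = max(1·18, 2·12, 3·9, …, 7·2, 8·1) = 27
m[10] = max(1·27, 2·18, 3·12, …, 8·2, 9·1) = 36
m[11] = max(1·36, 2·27, 3·18, …, 9·2, 10·1) = 54
m[12] = max(1·54, 2·36, 3·27, …, 10·2, 11·1) = 81
m[13] = max(1·81, 2·54, 3·36, …, 11·2, 12·1) = 108
m[14] = max(1·108, 2·81, 3·54, …, 12·2, 13·1) = 162
m[15] = max(1·162, 2·108, 3·81, …, 13·2, 14·1) = 243
m[16] = max(1·243, 2·162, 3·108, …, 14·2, 15·1) = 324
m[17] = max(1·324, 2·243, 3·162, …, 15·2, 16·1) = 486
m[18] = max(1·486, 2·324, 3·243, …, 16·2, 17·1) = 729
m[19] = max(1·729, 2·486, 3·324, …, 17·2, 18·1) = 972
One optimal split: 3 + 3 + 3 + 3 + 3 + 2 + 2; product 3·3·3·3·3·2·2 = 972.

972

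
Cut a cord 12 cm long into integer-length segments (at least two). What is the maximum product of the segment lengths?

81

Let m[k] be the best product for length k (with at least one cut). For each first piece i, the rest contributes max(k−i, m[k−i]).
m[2] = 1·max(1,0) = 1·1 = 1
m[3] = 1·max(2,1) = 1·2 = 2
m[4] = 2·max(2,1) = 2·2 = 4
m[5] = 2·max(3,2) = 2·3 = 6
m[6] = 3·max(3,2) = 3·3 = 9
m[7] = 2·max(5,6) = 2·6 = 12
m[8] = 2·max(6,9) = 2·9 = 18
m[9] = 3·max(6,9) = 3·9 = 27
m[10] = 2·max(8,18) = 2·18 = 36
m[11] = 2·max(9,27) = 2·27 = 54
m[12] = 3·max(9,27) = 3·27 = 81
One optimal split: 3 + 3 + 3 + 3; product 3·3·3·3 = 81.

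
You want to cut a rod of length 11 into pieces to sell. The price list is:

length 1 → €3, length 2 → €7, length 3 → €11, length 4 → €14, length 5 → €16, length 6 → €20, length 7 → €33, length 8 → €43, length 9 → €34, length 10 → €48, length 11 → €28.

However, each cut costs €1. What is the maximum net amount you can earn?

53

Build v[k] bottom-up: v[k] = max over allowed piece i of (p[i] + v[k−i]) − 1 per cut.
v[1] = 3
v[2] = max(3+3-1, 7+0) = 7
v[3] = max(3+7-1, 7+3-1, 11+0) = 11
v[4] = max(3+11-1, 7+7-1, 11+3-1, 14+0) = 14
v[5] = max(3+14-1, 7+11-1, 11+7-1, 14+3-1, 16+0) = 17
v[6] = max(3+17-1, 7+14-1, 11+11-1, 14+7-1, 16+3-1, 20+0) = 21
v[7] = max(3+21-1, 7+17-1, 11+14-1, …, 20+3-1, 33+0) = 33
v[8] = max(3+33-1, 7+21-1, 11+17-1, …, 33+3-1, 43+0) = 43
v[9] = max(3+43-1, 7+33-1, 11+21-1, …, 43+3-1, 34+0) = 45
v[10] = max(3+45-1, 7+43-1, 11+33-1, …, 34+3-1, 48+0) = 49
v[11] = max(3+49-1, 7+45-1, 11+43-1, …, 48+3-1, 28+0) = 53
One optimal plan: pieces 8 + 3 (1 cut) → €54 − €1 = €53.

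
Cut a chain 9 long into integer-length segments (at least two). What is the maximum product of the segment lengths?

27

Let P[k] be the best product for length k (with at least one cut). For each first piece i, the rest contributes max(k−i, P[k−i]).
P[2] = 1*max(1,0) = 1*1 = 1
P[3] = 1*max(2,1) = 1*2 = 2
P[4] = 2*max(2,1) = 2*2 = 4
P[5] = 2*max(3,2) = 2*3 = 6
P[6] = 3*max(3,2) = 3*3 = 9
P[7] = 2*max(5,6) = 2*6 = 12
P[8] = 2*max(6,9) = 2*9 = 18
P[9] = 3*max(6,9) = 3*9 = 27
One optimal split: 3 + 3 + 3; product 3*3*3 = 27.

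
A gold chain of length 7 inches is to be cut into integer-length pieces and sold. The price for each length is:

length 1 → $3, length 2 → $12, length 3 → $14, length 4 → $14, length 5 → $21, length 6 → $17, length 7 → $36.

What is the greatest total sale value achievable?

39

Build R[k] bottom-up: R[k] = max over allowed piece i of (p[i] + R[k−i]).
R[1] = 3
R[2] = max(3+3, 12+0) = 12
R[3] = max(3+12, 12+3, 14+0) = 15
R[4] = max(3+15, 12+12, 14+3, 14+0) = 24
R[5] = max(3+24, 12+15, 14+12, 14+3, 21+0) = 27
R[6] = max(3+27, 12+24, 14+15, 14+12, 21+3, 17+0) = 36
R[7] = max(3+36, 12+27, 14+24, …, 17+3, 36+0) = 39
One optimal cutting: 2 + 2 + 2 + 1 → $12 + $12 + $12 + $3 = $39.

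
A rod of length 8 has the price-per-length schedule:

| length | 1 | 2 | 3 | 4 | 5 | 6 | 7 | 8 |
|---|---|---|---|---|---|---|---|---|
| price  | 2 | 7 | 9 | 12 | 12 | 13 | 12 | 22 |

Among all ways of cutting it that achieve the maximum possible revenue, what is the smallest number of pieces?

Consider every possible first cut. r[k] is the best of p[i]+r[k−i] over all sellable i≤k.
r[1] = 2
r[2] = 7
r[3] = 9  (first piece 1, then r[2]=7)
r[4] = 14  (first piece 2, then r[2]=7)
r[5] = 16  (first piece 1, then r[4]=14)
r[6] = 21  (first piece 2, then r[4]=14)
r[7] = 23  (first piece 1, then r[6]=21)
r[8] = 28  (first piece 2, then r[6]=21)
Maximum revenue is $28.
Now minimize piece count subject to staying optimal: for each k, pieces[k] = 1 + min over i with p[i]+r[k−i]=r[k] of pieces[k−i].
pieces[5] = 2
pieces[6] = 3
pieces[7] = 3
pieces[8] = 4

4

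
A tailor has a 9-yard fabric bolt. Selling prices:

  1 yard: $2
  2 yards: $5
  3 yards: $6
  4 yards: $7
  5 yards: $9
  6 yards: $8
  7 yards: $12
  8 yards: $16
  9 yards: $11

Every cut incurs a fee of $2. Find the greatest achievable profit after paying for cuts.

Consider every possible first cut. r[k] is the best of p[i]+r[k−i] over all sellable i≤k, charging 2 whenever i<k.
r[1] = 2
r[2] = 5
r[3] = 6
r[4] = 8  (first piece 2, then r[2]=5)
r[5] = 9  (first piece 2, then r[3]=6)
r[6] = 11  (first piece 2, then r[4]=8)
r[7] = 12  (first piece 2, then r[5]=9)
r[8] = 16
r[9] = 16  (first piece 1, then r[8]=16)
One optimal plan: pieces 8 + 1 (1 cut) → $18 − $2 = $16.

16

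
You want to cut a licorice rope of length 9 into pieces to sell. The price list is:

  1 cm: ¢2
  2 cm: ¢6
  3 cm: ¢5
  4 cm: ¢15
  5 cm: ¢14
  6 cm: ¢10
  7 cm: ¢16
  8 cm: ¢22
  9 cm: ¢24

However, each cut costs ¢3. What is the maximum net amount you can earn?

26

Let net[k] be the best obtainable value from length k. For each k, try every first piece i and keep the best of price[i] + net[k−i] minus the 3 cut fee when i<k.
net[1] = 2
net[2] = max(2+2-3, 6+0) = 6
net[3] = max(2+6-3, 6+2-3, 5+0) = 5
net[4] = max(2+5-3, 6+6-3, 5+2-3, 15+0) = 15
net[5] = max(2+15-3, 6+5-3, 5+6-3, 15+2-3, 14+0) = 14
net[6] = max(2+14-3, 6+15-3, 5+5-3, 15+6-3, 14+2-3, 10+0) = 18
net[7] = max(2+18-3, 6+14-3, 5+15-3, …, 10+2-3, 16+0) = 17
net[8] = max(2+17-3, 6+18-3, 5+14-3, …, 16+2-3, 22+0) = 27
net[9] = max(2+27-3, 6+17-3, 5+18-3, …, 22+2-3, 24+0) = 26
One optimal plan: pieces 4 + 4 + 1 (2 cuts) → ¢32 − ¢6 = ¢26.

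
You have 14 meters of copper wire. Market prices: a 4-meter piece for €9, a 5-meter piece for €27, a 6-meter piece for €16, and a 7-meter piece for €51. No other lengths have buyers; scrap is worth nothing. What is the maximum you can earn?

102

Let r[k] be the best obtainable value from length k. For each k, try every first piece i and keep the best of price[i] + r[k−i].
r[1] = 0
r[2] = 0
r[3] = 0
r[4] = 9
r[5] = max(9+0, 27+0) = 27
r[6] = max(9+0, 27+0, 16+0) = 27
r[7] = max(9+0, 27+0, 16+0, 51+0) = 51
r[8] = max(9+9, 27+0, 16+0, 51+0) = 51
r[9] = max(9+27, 27+9, 16+0, 51+0) = 51
r[10] = max(9+27, 27+27, 16+9, 51+0) = 54
r[11] = max(9+51, 27+27, 16+27, 51+9) = 60
r[12] = max(9+51, 27+51, 16+27, 51+27) = 78
r[13] = max(9+51, 27+51, 16+51, 51+27) = 78
r[14] = max(9+54, 27+51, 16+51, 51+51) = 102
One optimal cutting: 7 + 7 → €102.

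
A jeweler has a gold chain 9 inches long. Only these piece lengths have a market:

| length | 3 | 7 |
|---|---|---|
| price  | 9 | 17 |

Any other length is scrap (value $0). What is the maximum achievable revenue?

27

Build f[k] bottom-up: f[k] = max over allowed piece i of (p[i] + f[k−i]).
f[1] = 0
f[2] = 0
f[3] = 9
f[4] = 9
f[5] = 9
f[6] = 18  (first piece 3, then f[3]=9)
f[7] = max(9+9, 17+0) = 18
f[8] = max(9+9, 17+0) = 18
f[9] = max(9+18, 17+0) = 27
One optimal cutting: 3 + 3 + 3 → $27.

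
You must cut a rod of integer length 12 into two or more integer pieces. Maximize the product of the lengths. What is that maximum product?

Let f[k] be the best product for length k (with at least one cut). For each first piece i, the rest contributes max(k−i, f[k−i]).
Small cases: f[2]=1, f[3]=2, f[4]=4, f[5]=6, f[6]=9.
f[7] = max(1·9, 2·6, 3·4, 4·3, 5·2, 6·1) = 12
f[8] = max(1·12, 2·9, 3·6, …, 6·2, 7·1) = 18
f[9] = max(1·18, 2·12, 3·9, …, 7·2, 8·1) = 27
f[10] = max(1·27, 2·18, 3·12, …, 8·2, 9·1) = 36
f[11] = max(1·36, 2·27, 3·18, …, 9·2, 10·1) = 54
f[12] = max(1·54, 2·36, 3·27, …, 10·2, 11·1) = 81
One optimal split: 3 + 3 + 3 + 3; product 3·3·3·3 = 81.

81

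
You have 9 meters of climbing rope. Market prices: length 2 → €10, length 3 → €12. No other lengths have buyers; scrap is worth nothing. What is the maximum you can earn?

42

Let r[k] be the best obtainable value from length k. For each k, try every first piece i and keep the best of price[i] + r[k−i].
r[1] = 0
r[2] = 10
r[3] = max(10+0, 12+0) = 12
r[4] = max(10+10, 12+0) = 20
r[5] = max(10+12, 12+10) = 22
r[6] = max(10+20, 12+12) = 30
r[7] = max(10+22, 12+20) = 32
r[8] = max(10+30, 12+22) = 40
r[9] = max(10+32, 12+30) = 42
One optimal cutting: 3 + 2 + 2 + 2 → €42.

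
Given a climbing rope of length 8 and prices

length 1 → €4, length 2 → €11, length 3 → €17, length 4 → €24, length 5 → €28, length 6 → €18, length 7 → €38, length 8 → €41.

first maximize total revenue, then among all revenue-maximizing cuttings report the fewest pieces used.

2

Let r[k] be the best obtainable value from length k. For each k, try every first piece i and keep the best of price[i] + r[k−i].
r[1] = 4
r[2] = max(4+4, 11+0) = 11
r[3] = max(4+11, 11+4, 17+0) = 17
r[4] = max(4+17, 11+11, 17+4, 24+0) = 24
r[5] = max(4+24, 11+17, 17+11, 24+4, 28+0) = 28
r[6] = max(4+28, 11+24, 17+17, 24+11, 28+4, 18+0) = 35
r[7] = max(4+35, 11+28, 17+24, …, 18+4, 38+0) = 41
r[8] = max(4+41, 11+35, 17+28, …, 38+4, 41+0) = 48
Maximum revenue is €48.
Now minimize piece count subject to staying optimal: for each k, pieces[k] = 1 + min over i with p[i]+r[k−i]=r[k] of pieces[k−i].
pieces[5] = 1
pieces[6] = 2
pieces[7] = 2
pieces[8] = 2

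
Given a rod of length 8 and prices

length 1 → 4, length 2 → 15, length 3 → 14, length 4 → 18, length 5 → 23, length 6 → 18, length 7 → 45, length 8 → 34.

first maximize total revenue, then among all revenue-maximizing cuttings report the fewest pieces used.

Consider every possible first cut. r[k] is the best of p[i]+r[k−i] over all sellable i≤k.
r[1] = 4
r[2] = max(4+4, 15+0) = 15
r[3] = max(4+15, 15+4, 14+0) = 19
r[4] = max(4+19, 15+15, 14+4, 18+0) = 30
r[5] = max(4+30, 15+19, 14+15, 18+4, 23+0) = 34
r[6] = max(4+34, 15+30, 14+19, 18+15, 23+4, 18+0) = 45
r[7] = max(4+45, 15+34, 14+30, …, 18+4, 45+0) = 49
r[8] = max(4+49, 15+45, 14+34, …, 45+4, 34+0) = 60
Maximum revenue is 60.
Now minimize piece count subject to staying optimal: for each k, pieces[k] = 1 + min over i with p[i]+r[k−i]=r[k] of pieces[k−i].
pieces[5] = 3
pieces[6] = 3
pieces[7] = 4
pieces[8] = 4

4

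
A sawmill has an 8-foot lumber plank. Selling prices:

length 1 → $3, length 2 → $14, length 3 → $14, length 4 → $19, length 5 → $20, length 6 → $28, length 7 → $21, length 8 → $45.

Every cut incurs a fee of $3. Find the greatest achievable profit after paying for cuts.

47

Build r[k] bottom-up: r[k] = max over allowed piece i of (p[i] + r[k−i]) − 3 per cut.
r[1] = 3
r[2] = 14
r[3] = 14  (first piece 1, then r[2]=14)
r[4] = 25  (first piece 2, then r[2]=14)
r[5] = 25  (first piece 1, then r[4]=25)
r[6] = 36  (first piece 2, then r[4]=25)
r[7] = 36  (first piece 1, then r[6]=36)
r[8] = 47  (first piece 2, then r[6]=36)
One optimal plan: pieces 2 + 2 + 2 + 2 (3 cuts) → $56 − $9 = $47.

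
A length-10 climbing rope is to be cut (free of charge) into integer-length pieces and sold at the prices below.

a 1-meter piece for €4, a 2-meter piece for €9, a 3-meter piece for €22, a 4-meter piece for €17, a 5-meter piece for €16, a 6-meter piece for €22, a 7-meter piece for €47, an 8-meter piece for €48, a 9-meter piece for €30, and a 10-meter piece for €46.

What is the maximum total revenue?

70

Consider every possible first cut. v[k] is the best of p[i]+v[k−i] over all sellable i≤k.
v[1] = 4
v[2] = 9
v[3] = 22
v[4] = 26  (first piece 1, then v[3]=22)
v[5] = 31  (first piece 2, then v[3]=22)
v[6] = 44  (first piece 3, then v[3]=22)
v[7] = 48  (first piece 1, then v[6]=44)
v[8] = 53  (first piece 2, then v[6]=44)
v[9] = 66  (first piece 3, then v[6]=44)
v[10] = 70  (first piece 1, then v[9]=66)
One optimal cutting: 3 + 3 + 3 + 1 → €22 + €22 + €22 + €4 = €70.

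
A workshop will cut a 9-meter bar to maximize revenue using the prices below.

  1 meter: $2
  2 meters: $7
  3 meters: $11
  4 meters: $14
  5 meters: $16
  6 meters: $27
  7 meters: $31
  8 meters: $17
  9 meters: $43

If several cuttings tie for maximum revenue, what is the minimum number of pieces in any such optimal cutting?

Build r[k] bottom-up: r[k] = max over allowed piece i of (p[i] + r[k−i]).
r[1] = 2
r[2] = max(2+2, 7+0) = 7
r[3] = max(2+7, 7+2, 11+0) = 11
r[4] = max(2+11, 7+7, 11+2, 14+0) = 14
r[5] = max(2+14, 7+11, 11+7, 14+2, 16+0) = 18
r[6] = max(2+18, 7+14, 11+11, 14+7, 16+2, 27+0) = 27
r[7] = max(2+27, 7+18, 11+14, …, 27+2, 31+0) = 31
r[8] = max(2+31, 7+27, 11+18, …, 31+2, 17+0) = 34
r[9] = max(2+34, 7+31, 11+27, …, 17+2, 43+0) = 43
Maximum revenue is $43.
Now minimize piece count subject to staying optimal: for each k, pieces[k] = 1 + min over i with p[i]+r[k−i]=r[k] of pieces[k−i].
pieces[6] = 1
pieces[7] = 1
pieces[8] = 2
pieces[9] = 1

1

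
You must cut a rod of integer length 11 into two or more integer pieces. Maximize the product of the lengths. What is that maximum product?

54

Let prod[k] be the best product for length k (with at least one cut). For each first piece i, the rest contributes max(k−i, prod[k−i]).
prod[2] = 1×max(1,0) = 1×1 = 1
prod[3] = max(1×2, 2×1) = 2
prod[4] = max(1×3, 2×2, 3×1) = 4
prod[5] = max(1×4, 2×3, 3×2, 4×1) = 6
prod[6] = max(1×6, 2×4, 3×3, 4×2, 5×1) = 9
prod[7] = max(1×9, 2×6, 3×4, 4×3, 5×2, 6×1) = 12
prod[8] = max(1×12, 2×9, 3×6, …, 6×2, 7×1) = 18
prod[9] = max(1×18, 2×12, 3×9, …, 7×2, 8×1) = 27
prod[10] = max(1×27, 2×18, 3×12, …, 8×2, 9×1) = 36
prod[11] = max(1×36, 2×27, 3×18, …, 9×2, 10×1) = 54
One optimal split: 3 + 3 + 3 + 2; product 3×3×3×2 = 54.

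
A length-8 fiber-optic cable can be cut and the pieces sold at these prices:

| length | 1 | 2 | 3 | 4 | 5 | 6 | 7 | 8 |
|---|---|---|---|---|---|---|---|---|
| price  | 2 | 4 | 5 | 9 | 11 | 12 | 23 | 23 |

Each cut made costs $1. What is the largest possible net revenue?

Consider every possible first cut. v[k] is the best of p[i]+v[k−i] over all sellable i≤k, charging 1 whenever i<k.
v[1] = 2
v[2] = max(2+2-1, 4+0) = 4
v[3] = max(2+4-1, 4+2-1, 5+0) = 5
v[4] = max(2+5-1, 4+4-1, 5+2-1, 9+0) = 9
v[5] = max(2+9-1, 4+5-1, 5+4-1, 9+2-1, 11+0) = 11
v[6] = max(2+11-1, 4+9-1, 5+5-1, 9+4-1, 11+2-1, 12+0) = 12
v[7] = max(2+12-1, 4+11-1, 5+9-1, …, 12+2-1, 23+0) = 23
v[8] = max(2+23-1, 4+12-1, 5+11-1, …, 23+2-1, 23+0) = 24
One optimal plan: pieces 7 + 1 (1 cut) → $25 − $1 = $24.

24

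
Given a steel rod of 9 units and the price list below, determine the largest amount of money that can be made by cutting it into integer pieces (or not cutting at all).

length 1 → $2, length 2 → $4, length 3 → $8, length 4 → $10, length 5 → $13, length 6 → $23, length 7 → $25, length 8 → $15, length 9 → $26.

Build best[k] bottom-up: best[k] = max over allowed piece i of (p[i] + best[k−i]).
best[1] = 2
best[2] = 4  (first piece 1, then best[1]=2)
best[3] = 8
best[4] = 10  (first piece 1, then best[3]=8)
best[5] = 13
best[6] = 23
best[7] = 25  (first piece 1, then best[6]=23)
best[8] = 27  (first piece 1, then best[7]=25)
best[9] = 31  (first piece 3, then best[6]=23)
One optimal cutting: 6 + 3 → $23 + $8 = $31.

31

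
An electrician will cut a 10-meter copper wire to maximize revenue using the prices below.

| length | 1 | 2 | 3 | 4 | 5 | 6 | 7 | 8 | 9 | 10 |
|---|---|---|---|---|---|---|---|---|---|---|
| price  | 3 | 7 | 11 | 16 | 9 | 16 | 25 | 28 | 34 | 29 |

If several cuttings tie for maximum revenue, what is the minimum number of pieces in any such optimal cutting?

Consider every possible first cut. r[k] is the best of p[i]+r[k−i] over all sellable i≤k.
r[1] = 3
r[2] = max(3+3, 7+0) = 7
r[3] = max(3+7, 7+3, 11+0) = 11
r[4] = max(3+11, 7+7, 11+3, 16+0) = 16
r[5] = max(3+16, 7+11, 11+7, 16+3, 9+0) = 19
r[6] = max(3+19, 7+16, 11+11, 16+7, 9+3, 16+0) = 23
r[7] = max(3+23, 7+19, 11+16, …, 16+3, 25+0) = 27
r[8] = max(3+27, 7+23, 11+19, …, 25+3, 28+0) = 32
r[9] = max(3+32, 7+27, 11+23, …, 28+3, 34+0) = 35
r[10] = max(3+35, 7+32, 11+27, …, 34+3, 29+0) = 39
Maximum revenue is €39.
Now minimize piece count subject to staying optimal: for each k, pieces[k] = 1 + min over i with p[i]+r[k−i]=r[k] of pieces[k−i].
pieces[7] = 2
pieces[8] = 2
pieces[9] = 3
pieces[10] = 3

3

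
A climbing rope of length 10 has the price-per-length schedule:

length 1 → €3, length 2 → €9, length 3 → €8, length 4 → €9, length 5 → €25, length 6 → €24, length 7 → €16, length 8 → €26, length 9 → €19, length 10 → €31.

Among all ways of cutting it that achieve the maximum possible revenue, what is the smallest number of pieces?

Build r[k] bottom-up: r[k] = max over allowed piece i of (p[i] + r[k−i]).
r[1] = 3
r[2] = 9
r[3] = 12  (first piece 1, then r[2]=9)
r[4] = 18  (first piece 2, then r[2]=9)
r[5] = 25
r[6] = 28  (first piece 1, then r[5]=25)
r[7] = 34  (first piece 2, then r[5]=25)
r[8] = 37  (first piece 1, then r[7]=34)
r[9] = 43  (first piece 2, then r[7]=34)
r[10] = 50  (first piece 5, then r[5]=25)
Maximum revenue is €50.
Now minimize piece count subject to staying optimal: for each k, pieces[k] = 1 + min over i with p[i]+r[k−i]=r[k] of pieces[k−i].
pieces[7] = 2
pieces[8] = 3
pieces[9] = 3
pieces[10] = 2

2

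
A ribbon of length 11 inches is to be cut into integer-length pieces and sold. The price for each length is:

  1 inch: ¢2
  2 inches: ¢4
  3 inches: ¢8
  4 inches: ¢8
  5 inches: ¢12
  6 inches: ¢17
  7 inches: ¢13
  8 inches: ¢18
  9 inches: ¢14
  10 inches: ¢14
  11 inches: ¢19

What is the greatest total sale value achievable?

Build best[k] bottom-up: best[k] = max over allowed piece i of (p[i] + best[k−i]).
best[1] = 2
best[2] = 4  (first piece 1, then best[1]=2)
best[3] = 8
best[4] = 10  (first piece 1, then best[3]=8)
best[5] = 12  (first piece 1, then best[4]=10)
best[6] = 17
best[7] = 19  (first piece 1, then best[6]=17)
best[8] = 21  (first piece 1, then best[7]=19)
best[9] = 25  (first piece 3, then best[6]=17)
best[10] = 27  (first piece 1, then best[9]=25)
best[11] = 29  (first piece 1, then best[10]=27)
One optimal cutting: 6 + 3 + 1 + 1 → ¢17 + ¢8 + ¢2 + ¢2 = ¢29.

29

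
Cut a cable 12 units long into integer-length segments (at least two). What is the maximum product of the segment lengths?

81

Let g[k] be the best product for length k (with at least one cut). For each first piece i, the rest contributes max(k−i, g[k−i]).
g[2] = 1×max(1,0) = 1×1 = 1
g[3] = 1×max(2,1) = 1×2 = 2
g[4] = 2×max(2,1) = 2×2 = 4
g[5] = 2×max(3,2) = 2×3 = 6
g[6] = 3×max(3,2) = 3×3 = 9
g[7] = 2×max(5,6) = 2×6 = 12
g[8] = 2×max(6,9) = 2×9 = 18
g[9] = 3×max(6,9) = 3×9 = 27
g[10] = 2×max(8,18) = 2×18 = 36
g[11] = 2×max(9,27) = 2×27 = 54
g[12] = 3×max(9,27) = 3×27 = 81
One optimal split: 3 + 3 + 3 + 3; product 3×3×3×3 = 81.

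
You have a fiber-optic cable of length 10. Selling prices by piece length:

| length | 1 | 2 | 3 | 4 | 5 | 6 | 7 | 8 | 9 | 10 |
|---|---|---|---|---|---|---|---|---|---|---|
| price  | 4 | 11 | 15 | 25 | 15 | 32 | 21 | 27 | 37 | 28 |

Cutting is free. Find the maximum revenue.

61

Let R[k] be the best obtainable value from length k. For each k, try every first piece i and keep the best of price[i] + R[k−i].
R[1] = 4
R[2] = max(4+4, 11+0) = 11
R[3] = max(4+11, 11+4, 15+0) = 15
R[4] = max(4+15, 11+11, 15+4, 25+0) = 25
R[5] = max(4+25, 11+15, 15+11, 25+4, 15+0) = 29
R[6] = max(4+29, 11+25, 15+15, 25+11, 15+4, 32+0) = 36
R[7] = max(4+36, 11+29, 15+25, …, 32+4, 21+0) = 40
R[8] = max(4+40, 11+36, 15+29, …, 21+4, 27+0) = 50
R[9] = max(4+50, 11+40, 15+36, …, 27+4, 37+0) = 54
R[10] = max(4+54, 11+50, 15+40, …, 37+4, 28+0) = 61
One optimal cutting: 4 + 4 + 2 → $25 + $25 + $11 = $61.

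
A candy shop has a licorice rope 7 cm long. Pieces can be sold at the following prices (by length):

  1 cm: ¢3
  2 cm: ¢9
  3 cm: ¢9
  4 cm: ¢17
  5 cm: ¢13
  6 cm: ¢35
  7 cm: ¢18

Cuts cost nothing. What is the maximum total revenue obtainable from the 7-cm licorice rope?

38

Build R[k] bottom-up: R[k] = max over allowed piece i of (p[i] + R[k−i]).
R[1] = 3
R[2] = 9
R[3] = 12  (first piece 1, then R[2]=9)
R[4] = 18  (first piece 2, then R[2]=9)
R[5] = 21  (first piece 1, then R[4]=18)
R[6] = 35
R[7] = 38  (first piece 1, then R[6]=35)
One optimal cutting: 6 + 1 → ¢35 + ¢3 = ¢38.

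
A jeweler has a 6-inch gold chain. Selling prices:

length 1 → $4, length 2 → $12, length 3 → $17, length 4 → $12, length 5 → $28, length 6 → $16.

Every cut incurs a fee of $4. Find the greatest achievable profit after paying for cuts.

30

Let v[k] be the best obtainable value from length k. For each k, try every first piece i and keep the best of price[i] + v[k−i] minus the 4 cut fee when i<k.
v[1] = 4
v[2] = 12
v[3] = 17
v[4] = 20  (first piece 2, then v[2]=12)
v[5] = 28
v[6] = 30  (first piece 3, then v[3]=17)
One optimal plan: pieces 3 + 3 (1 cut) → $34 − $4 = $30.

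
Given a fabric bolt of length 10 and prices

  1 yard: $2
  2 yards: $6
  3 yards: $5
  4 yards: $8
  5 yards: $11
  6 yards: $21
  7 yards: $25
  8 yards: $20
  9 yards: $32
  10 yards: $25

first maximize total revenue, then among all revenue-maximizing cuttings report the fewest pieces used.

Build r[k] bottom-up: r[k] = max over allowed piece i of (p[i] + r[k−i]).
r[1] = 2
r[2] = 6
r[3] = 8  (first piece 1, then r[2]=6)
r[4] = 12  (first piece 2, then r[2]=6)
r[5] = 14  (first piece 1, then r[4]=12)
r[6] = 21
r[7] = 25
r[8] = 27  (first piece 1, then r[7]=25)
r[9] = 32
r[10] = 34  (first piece 1, then r[9]=32)
Maximum revenue is $34.
Now minimize piece count subject to staying optimal: for each k, pieces[k] = 1 + min over i with p[i]+r[k−i]=r[k] of pieces[k−i].
pieces[7] = 1
pieces[8] = 2
pieces[9] = 1
pieces[10] = 2

2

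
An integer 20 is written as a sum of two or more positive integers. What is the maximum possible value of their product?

Define m[k] = max over 1≤i<k of i · max(k−i, m[k−i]); the inner max lets the remainder stay uncut if that's better.
Small cases: m[2]=1, m[3]=2, m[4]=4, m[5]=6, m[6]=9, m[7]=12, m[8]=18, m[9]=27, m[10]=36, m[11]=54, m[12]=81.
m[13] = 2·max(11,54) = 2·54 = 108
m[14] = 2·max(12,81) = 2·81 = 162
m[15] = 3·max(12,81) = 3·81 = 243
m[16] = 2·max(14,162) = 2·162 = 324
m[17] = 2·max(15,243) = 2·243 = 486
m[18] = 3·max(15,243) = 3·243 = 729
m[19] = 2·max(17,486) = 2·486 = 972
m[20] = 2·max(18,729) = 2·729 = 1458
One optimal split: 3 + 3 + 3 + 3 + 3 + 3 + 2; product 3·3·3·3·3·3·2 = 1458.

1458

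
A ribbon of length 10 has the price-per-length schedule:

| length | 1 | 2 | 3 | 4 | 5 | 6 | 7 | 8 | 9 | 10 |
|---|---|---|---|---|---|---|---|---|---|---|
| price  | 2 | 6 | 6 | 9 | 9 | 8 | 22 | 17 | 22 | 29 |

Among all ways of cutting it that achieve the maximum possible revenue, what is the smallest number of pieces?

3

Consider every possible first cut. r[k] is the best of p[i]+r[k−i] over all sellable i≤k.
r[1] = 2
r[2] = 6
r[3] = 8  (first piece 1, then r[2]=6)
r[4] = 12  (first piece 2, then r[2]=6)
r[5] = 14  (first piece 1, then r[4]=12)
r[6] = 18  (first piece 2, then r[4]=12)
r[7] = 22
r[8] = 24  (first piece 1, then r[7]=22)
r[9] = 28  (first piece 2, then r[7]=22)
r[10] = 30  (first piece 1, then r[9]=28)
Maximum revenue is ¢30.
Now minimize piece count subject to staying optimal: for each k, pieces[k] = 1 + min over i with p[i]+r[k−i]=r[k] of pieces[k−i].
pieces[7] = 1
pieces[8] = 2
pieces[9] = 2
pieces[10] = 3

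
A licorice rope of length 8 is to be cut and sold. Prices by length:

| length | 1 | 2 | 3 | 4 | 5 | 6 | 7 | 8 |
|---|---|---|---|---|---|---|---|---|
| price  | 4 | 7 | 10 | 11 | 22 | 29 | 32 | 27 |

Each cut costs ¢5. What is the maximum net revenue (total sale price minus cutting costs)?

Build r[k] bottom-up: r[k] = max over allowed piece i of (p[i] + r[k−i]) − 5 per cut.
r[1] = 4
r[2] = 7
r[3] = 10
r[4] = 11
r[5] = 22
r[6] = 29
r[7] = 32
r[8] = 31  (first piece 1, then r[7]=32)
One optimal plan: pieces 7 + 1 (1 cut) → ¢36 − ¢5 = ¢31.

31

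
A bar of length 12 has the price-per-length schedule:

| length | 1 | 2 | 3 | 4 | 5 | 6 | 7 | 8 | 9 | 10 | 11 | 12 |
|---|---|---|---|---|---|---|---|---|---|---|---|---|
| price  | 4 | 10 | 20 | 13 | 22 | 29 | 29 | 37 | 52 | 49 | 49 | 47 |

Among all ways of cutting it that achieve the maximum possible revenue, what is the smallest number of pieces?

Build r[k] bottom-up: r[k] = max over allowed piece i of (p[i] + r[k−i]).
r[1] = 4
r[2] = max(4+4, 10+0) = 10
r[3] = max(4+10, 10+4, 20+0) = 20
r[4] = max(4+20, 10+10, 20+4, 13+0) = 24
r[5] = max(4+24, 10+20, 20+10, 13+4, 22+0) = 30
r[6] = max(4+30, 10+24, 20+20, 13+10, 22+4, 29+0) = 40
r[7] = max(4+40, 10+30, 20+24, …, 29+4, 29+0) = 44
r[8] = max(4+44, 10+40, 20+30, …, 29+4, 37+0) = 50
r[9] = max(4+50, 10+44, 20+40, …, 37+4, 52+0) = 60
r[10] = max(4+60, 10+50, 20+44, …, 52+4, 49+0) = 64
r[11] = max(4+64, 10+60, 20+50, …, 49+4, 49+0) = 70
r[12] = max(4+70, 10+64, 20+60, …, 49+4, 47+0) = 80
Maximum revenue is $80.
Now minimize piece count subject to staying optimal: for each k, pieces[k] = 1 + min over i with p[i]+r[k−i]=r[k] of pieces[k−i].
pieces[9] = 3
pieces[10] = 4
pieces[11] = 4
pieces[12] = 4

4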